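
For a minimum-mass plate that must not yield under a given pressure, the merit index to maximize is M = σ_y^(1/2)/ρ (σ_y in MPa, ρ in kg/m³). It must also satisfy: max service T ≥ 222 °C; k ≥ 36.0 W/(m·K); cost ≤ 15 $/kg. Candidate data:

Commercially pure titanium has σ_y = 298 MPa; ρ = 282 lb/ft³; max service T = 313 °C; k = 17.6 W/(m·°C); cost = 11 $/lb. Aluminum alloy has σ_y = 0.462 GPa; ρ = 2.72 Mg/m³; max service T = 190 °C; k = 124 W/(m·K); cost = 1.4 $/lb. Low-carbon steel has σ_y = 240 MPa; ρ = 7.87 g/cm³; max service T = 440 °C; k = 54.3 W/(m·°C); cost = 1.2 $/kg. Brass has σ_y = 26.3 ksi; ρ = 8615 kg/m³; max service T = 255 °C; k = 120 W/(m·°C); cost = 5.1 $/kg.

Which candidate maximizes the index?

low-carbon steel

Screen on constraints: max service T ≥ 222 °C; k ≥ 36.0 W/(m·K); cost ≤ 15 $/kg. Survivors: low-carbon steel, brass.
In SI units:
  low-carbon steel: σ_y = 240.0 MPa, ρ = 7870 kg/m³
  brass: σ_y = 181.3 MPa, ρ = 8615 kg/m³
  low-carbon steel: M = 1.97×10⁻³
  brass: M = 1.56×10⁻³
Highest index: low-carbon steel.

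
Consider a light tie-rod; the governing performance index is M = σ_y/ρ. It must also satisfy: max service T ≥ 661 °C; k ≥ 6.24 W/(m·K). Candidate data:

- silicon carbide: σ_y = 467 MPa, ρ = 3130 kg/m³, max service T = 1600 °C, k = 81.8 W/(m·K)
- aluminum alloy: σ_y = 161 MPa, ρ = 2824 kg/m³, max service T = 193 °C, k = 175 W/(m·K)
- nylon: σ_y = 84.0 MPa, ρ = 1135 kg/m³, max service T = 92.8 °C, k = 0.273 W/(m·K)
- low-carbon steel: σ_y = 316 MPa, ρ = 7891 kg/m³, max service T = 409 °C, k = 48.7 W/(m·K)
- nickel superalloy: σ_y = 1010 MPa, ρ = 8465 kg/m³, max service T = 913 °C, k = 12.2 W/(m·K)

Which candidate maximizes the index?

Screen on constraints: max service T ≥ 661 °C; k ≥ 6.24 W/(m·K). Survivors: silicon carbide, nickel superalloy.
Evaluate M for each candidate:
  silicon carbide: M = 149 kN·m/kg
  nickel superalloy: M = 119 kN·m/kg
Silicon carbide has the largest M.

silicon carbide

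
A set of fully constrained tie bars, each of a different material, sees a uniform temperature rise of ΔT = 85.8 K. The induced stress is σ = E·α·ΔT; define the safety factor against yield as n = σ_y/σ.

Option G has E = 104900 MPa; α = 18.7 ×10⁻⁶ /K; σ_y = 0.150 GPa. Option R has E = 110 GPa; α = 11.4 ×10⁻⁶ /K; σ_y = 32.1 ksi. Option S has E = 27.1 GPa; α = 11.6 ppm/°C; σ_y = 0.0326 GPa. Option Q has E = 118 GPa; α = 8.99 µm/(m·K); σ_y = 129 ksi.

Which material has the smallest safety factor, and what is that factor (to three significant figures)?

Per material, after unit conversion:
  option G: E = 104.9, α = 18.7, σ_y = 150.0 → σ = 168 MPa, n = 0.891
  option R: E = 110.0, α = 11.4, σ_y = 221.3 → σ = 108 MPa, n = 2.06
  option S: E = 27.10, α = 11.6, σ_y = 32.60 → σ = 27.0 MPa, n = 1.21
  option Q: E = 118.0, α = 8.99, σ_y = 889.4 → σ = 91.0 MPa, n = 9.77
Smallest n: option G with n = 0.891.

option G, n = 0.891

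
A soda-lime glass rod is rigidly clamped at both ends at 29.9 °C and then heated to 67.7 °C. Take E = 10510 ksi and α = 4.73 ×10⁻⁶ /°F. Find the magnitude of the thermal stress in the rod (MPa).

E = 10510 ksi = 72.46 GPa.
α = 4.73×10⁻⁶/°F × 9/5 = 8.51×10⁻⁶/K.
ΔT = 37.80 K. Constrained thermal stress σ = E·α·ΔT = 72.46×10³ MPa × 8.51×10⁻⁶ × 37.80 = 23.3 MPa (compressive).

23.3 MPa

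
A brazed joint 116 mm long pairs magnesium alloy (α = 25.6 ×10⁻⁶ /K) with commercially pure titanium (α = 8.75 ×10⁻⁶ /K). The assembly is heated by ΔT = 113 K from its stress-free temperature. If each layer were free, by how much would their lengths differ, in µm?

Δα = |25.6 − 8.75|×10⁻⁶/K = 16.9×10⁻⁶/K.
ΔL_mismatch = Δα·L·ΔT = 16.9×10⁻⁶ × 116.0 mm × 113.0 K = 221 µm.

221 µm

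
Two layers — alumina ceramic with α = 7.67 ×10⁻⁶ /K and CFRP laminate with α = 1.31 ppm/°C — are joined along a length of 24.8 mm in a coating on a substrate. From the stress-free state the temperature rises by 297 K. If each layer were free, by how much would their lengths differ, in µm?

46.8 µm

Δα = |7.67 − 1.31|×10⁻⁶/K = 6.36×10⁻⁶/K.
ΔL_mismatch = Δα·L·ΔT = 6.36×10⁻⁶ × 24.8 mm × 297.0 K = 46.8 µm.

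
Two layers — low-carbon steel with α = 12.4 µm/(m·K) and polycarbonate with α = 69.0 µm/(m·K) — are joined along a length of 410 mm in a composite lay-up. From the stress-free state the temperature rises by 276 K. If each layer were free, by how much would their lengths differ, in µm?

Δα = |12.4 − 69.0|×10⁻⁶/K = 56.6×10⁻⁶/K.
ΔL_mismatch = Δα·L·ΔT = 56.6×10⁻⁶ × 410.0 mm × 276.0 K = 6400 µm.

6400 µm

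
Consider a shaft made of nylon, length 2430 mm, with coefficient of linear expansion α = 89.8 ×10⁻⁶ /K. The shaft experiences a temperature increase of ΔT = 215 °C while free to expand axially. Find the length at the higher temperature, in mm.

2476.9 mm

ΔL = α·L₀·ΔT = 89.8×10⁻⁶ × 2430 mm × 215.0 K = 46.9 mm.
L = L₀ + ΔL = 2430 + 46.9 = 2476.9 mm.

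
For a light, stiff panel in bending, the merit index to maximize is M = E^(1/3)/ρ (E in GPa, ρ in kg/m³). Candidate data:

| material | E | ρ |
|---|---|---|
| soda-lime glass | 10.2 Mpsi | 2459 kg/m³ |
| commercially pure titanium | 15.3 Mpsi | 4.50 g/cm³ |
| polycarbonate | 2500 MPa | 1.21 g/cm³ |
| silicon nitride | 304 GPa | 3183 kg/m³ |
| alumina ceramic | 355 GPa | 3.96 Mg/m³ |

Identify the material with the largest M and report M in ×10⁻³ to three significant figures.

silicon nitride, M = 2.11×10⁻³

Normalizing units and computing the index:
  soda-lime glass: E = 70.33 GPa, ρ = 2459 kg/m³
  commercially pure titanium: E = 105.5 GPa, ρ = 4500 kg/m³
  polycarbonate: E = 2.500 GPa, ρ = 1210 kg/m³
  silicon nitride: E = 304.0 GPa, ρ = 3183 kg/m³
  alumina ceramic: E = 355.0 GPa, ρ = 3960 kg/m³
  silicon nitride: M = 2.11×10⁻³
  alumina ceramic: M = 1.79×10⁻³
  soda-lime glass: M = 1.68×10⁻³
  polycarbonate: M = 1.12×10⁻³
  commercially pure titanium: M = 1.05×10⁻³
The maximum is for silicon nitride.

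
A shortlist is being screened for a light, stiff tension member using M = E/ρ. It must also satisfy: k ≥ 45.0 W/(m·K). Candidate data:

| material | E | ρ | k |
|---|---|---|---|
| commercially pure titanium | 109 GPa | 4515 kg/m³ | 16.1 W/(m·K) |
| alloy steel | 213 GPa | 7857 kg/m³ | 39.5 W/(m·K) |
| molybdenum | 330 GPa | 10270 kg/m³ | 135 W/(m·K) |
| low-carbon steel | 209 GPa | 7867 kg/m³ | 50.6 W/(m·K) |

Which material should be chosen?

Screen on constraints: k ≥ 45.0 W/(m·K). Survivors: molybdenum, low-carbon steel.
Per-candidate index values:
  molybdenum: M = 32.1 MN·m/kg
  low-carbon steel: M = 26.6 MN·m/kg
Molybdenum ranks first.

molybdenum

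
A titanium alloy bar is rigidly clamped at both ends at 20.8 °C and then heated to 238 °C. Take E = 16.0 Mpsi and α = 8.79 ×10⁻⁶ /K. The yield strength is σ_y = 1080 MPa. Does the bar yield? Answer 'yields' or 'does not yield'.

does not yield

E = 16.0 Mpsi = 110.3 GPa.
ΔT = 217.2 K. Constrained thermal stress σ = E·α·ΔT = 110.3×10³ MPa × 8.79×10⁻⁶ × 217.2 = 211 MPa (compressive).
Compare to σ_y = 1080 MPa: σ < σ_y, so it does not yield.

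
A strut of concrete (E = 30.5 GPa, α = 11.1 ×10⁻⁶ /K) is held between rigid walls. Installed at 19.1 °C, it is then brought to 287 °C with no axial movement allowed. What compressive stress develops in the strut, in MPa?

90.7 MPa

ΔT = 267.9 K. Constrained thermal stress σ = E·α·ΔT = 30.50×10³ MPa × 11.1×10⁻⁶ × 267.9 = 90.7 MPa (compressive).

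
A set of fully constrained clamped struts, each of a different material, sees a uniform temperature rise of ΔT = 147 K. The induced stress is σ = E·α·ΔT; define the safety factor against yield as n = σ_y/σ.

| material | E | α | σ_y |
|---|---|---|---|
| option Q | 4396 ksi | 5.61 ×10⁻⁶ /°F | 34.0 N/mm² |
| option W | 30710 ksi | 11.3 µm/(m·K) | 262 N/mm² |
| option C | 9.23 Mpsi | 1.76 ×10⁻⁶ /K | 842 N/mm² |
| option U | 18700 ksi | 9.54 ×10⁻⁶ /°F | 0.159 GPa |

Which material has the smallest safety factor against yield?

option U

Per material, after unit conversion:
  option Q: E = 30.31, α = 10.1, σ_y = 34.00 → σ = 45.0 MPa, n = 0.756
  option W: E = 211.7, α = 11.3, σ_y = 262.0 → σ = 352 MPa, n = 0.745
  option C: E = 63.64, α = 1.76, σ_y = 842.0 → σ = 16.5 MPa, n = 51.1
  option U: E = 128.9, α = 17.2, σ_y = 159.0 → σ = 325 MPa, n = 0.489
The minimum is option U at n = 0.489.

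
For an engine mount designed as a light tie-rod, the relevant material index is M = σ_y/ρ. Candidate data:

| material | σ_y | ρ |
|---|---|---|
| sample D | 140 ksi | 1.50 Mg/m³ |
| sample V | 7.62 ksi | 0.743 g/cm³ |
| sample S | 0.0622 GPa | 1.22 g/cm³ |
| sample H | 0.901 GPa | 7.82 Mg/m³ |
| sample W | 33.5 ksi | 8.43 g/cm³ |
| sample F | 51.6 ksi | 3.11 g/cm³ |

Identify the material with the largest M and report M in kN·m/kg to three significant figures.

sample D, M = 644 kN·m/kg

Convert each candidate to consistent units, then evaluate M:
  sample D: σ_y = 965.3 MPa, ρ = 1500 kg/m³
  sample V: σ_y = 52.54 MPa, ρ = 743.0 kg/m³
  sample S: σ_y = 62.20 MPa, ρ = 1220 kg/m³
  sample H: σ_y = 901.0 MPa, ρ = 7820 kg/m³
  sample W: σ_y = 231.0 MPa, ρ = 8430 kg/m³
  sample F: σ_y = 355.8 MPa, ρ = 3110 kg/m³
  sample D: M = 644 kN·m/kg
  sample H: M = 115 kN·m/kg
  sample F: M = 114 kN·m/kg
  sample V: M = 70.7 kN·m/kg
  sample S: M = 51.0 kN·m/kg
  sample W: M = 27.4 kN·m/kg
Highest index: sample D.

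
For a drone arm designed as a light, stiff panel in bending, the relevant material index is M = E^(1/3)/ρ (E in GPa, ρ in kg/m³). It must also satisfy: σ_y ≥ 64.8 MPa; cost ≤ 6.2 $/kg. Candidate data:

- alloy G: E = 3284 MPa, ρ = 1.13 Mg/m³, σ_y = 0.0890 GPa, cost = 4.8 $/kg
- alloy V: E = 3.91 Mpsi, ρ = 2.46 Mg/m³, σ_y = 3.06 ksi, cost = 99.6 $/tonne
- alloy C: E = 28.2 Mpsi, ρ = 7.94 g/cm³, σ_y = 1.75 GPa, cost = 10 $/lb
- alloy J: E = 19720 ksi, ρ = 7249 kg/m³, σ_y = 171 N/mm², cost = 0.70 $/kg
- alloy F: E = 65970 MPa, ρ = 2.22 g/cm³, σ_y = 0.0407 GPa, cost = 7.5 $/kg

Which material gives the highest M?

Screen on constraints: σ_y ≥ 64.8 MPa; cost ≤ 6.2 $/kg. Survivors: alloy G, alloy J.
In SI units:
  alloy G: E = 3.284 GPa, ρ = 1130 kg/m³
  alloy J: E = 136.0 GPa, ρ = 7249 kg/m³
  alloy G: M = 1.32×10⁻³
  alloy J: M = 0.709×10⁻³
The maximum is for alloy G.

alloy G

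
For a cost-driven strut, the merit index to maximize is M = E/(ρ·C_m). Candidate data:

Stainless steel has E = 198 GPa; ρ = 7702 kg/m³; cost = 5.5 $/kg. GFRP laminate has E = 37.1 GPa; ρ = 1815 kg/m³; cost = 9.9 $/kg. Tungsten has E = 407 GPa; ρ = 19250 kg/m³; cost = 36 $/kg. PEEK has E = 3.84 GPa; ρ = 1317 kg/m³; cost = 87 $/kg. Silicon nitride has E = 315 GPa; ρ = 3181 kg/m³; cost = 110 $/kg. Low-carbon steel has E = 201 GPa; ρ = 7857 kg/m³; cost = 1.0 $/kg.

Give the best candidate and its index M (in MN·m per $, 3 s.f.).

low-carbon steel, M = 25.6 MN·m per $

Evaluate M for each candidate:
  low-carbon steel: M = 25.6 MN·m per $
  stainless steel: M = 4.67 MN·m per $
  GFRP laminate: M = 2.06 MN·m per $
  silicon nitride: M = 0.900 MN·m per $
  tungsten: M = 0.587 MN·m per $
  PEEK: M = 0.0335 MN·m per $
Low-carbon steel has the largest M.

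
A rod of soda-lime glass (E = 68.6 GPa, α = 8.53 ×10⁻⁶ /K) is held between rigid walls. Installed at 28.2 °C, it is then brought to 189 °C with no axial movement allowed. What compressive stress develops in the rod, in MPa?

94.1 MPa

ΔT = 160.8 K. Constrained thermal stress σ = E·α·ΔT = 68.60×10³ MPa × 8.53×10⁻⁶ × 160.8 = 94.1 MPa (compressive).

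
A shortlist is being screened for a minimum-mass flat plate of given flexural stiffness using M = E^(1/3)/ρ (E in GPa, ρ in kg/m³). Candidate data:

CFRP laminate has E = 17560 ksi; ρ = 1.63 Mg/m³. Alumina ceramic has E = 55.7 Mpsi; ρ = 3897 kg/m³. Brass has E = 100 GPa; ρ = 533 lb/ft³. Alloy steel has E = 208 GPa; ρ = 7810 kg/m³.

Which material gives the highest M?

In SI units:
  CFRP laminate: E = 121.1 GPa, ρ = 1630 kg/m³
  alumina ceramic: E = 384.0 GPa, ρ = 3897 kg/m³
  brass: E = 100.0 GPa, ρ = 8538 kg/m³
  alloy steel: E = 208.0 GPa, ρ = 7810 kg/m³
  CFRP laminate: M = 3.04×10⁻³
  alumina ceramic: M = 1.87×10⁻³
  alloy steel: M = 0.759×10⁻³
  brass: M = 0.544×10⁻³
The maximum is for CFRP laminate.

CFRP laminate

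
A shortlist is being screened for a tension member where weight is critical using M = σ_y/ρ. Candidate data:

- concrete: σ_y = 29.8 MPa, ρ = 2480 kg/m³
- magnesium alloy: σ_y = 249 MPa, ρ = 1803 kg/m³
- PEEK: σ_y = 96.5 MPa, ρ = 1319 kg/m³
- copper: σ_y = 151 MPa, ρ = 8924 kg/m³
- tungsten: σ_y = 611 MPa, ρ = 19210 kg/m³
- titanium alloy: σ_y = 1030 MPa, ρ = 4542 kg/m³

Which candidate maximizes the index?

titanium alloy

Evaluate M for each candidate:
  titanium alloy: M = 227 kN·m/kg
  magnesium alloy: M = 138 kN·m/kg
  PEEK: M = 73.2 kN·m/kg
  tungsten: M = 31.8 kN·m/kg
  copper: M = 16.9 kN·m/kg
  concrete: M = 12.0 kN·m/kg
Highest index: titanium alloy.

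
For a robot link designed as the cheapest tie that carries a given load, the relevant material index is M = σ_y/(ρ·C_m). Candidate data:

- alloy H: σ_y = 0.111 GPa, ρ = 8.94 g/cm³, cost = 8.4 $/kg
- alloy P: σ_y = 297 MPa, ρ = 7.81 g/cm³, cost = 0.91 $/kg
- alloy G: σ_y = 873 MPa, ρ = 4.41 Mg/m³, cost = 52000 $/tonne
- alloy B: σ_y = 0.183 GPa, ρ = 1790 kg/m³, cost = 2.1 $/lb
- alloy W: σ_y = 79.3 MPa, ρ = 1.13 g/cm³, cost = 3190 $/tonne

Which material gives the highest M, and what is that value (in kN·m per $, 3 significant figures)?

Normalizing units and computing the index:
  alloy H: σ_y = 111.0 MPa, ρ = 8940 kg/m³, cost = 8.400 $/kg
  alloy P: σ_y = 297.0 MPa, ρ = 7810 kg/m³, cost = 0.9100 $/kg
  alloy G: σ_y = 873.0 MPa, ρ = 4410 kg/m³, cost = 52.00 $/kg
  alloy B: σ_y = 183.0 MPa, ρ = 1790 kg/m³, cost = 4.630 $/kg
  alloy W: σ_y = 79.30 MPa, ρ = 1130 kg/m³, cost = 3.190 $/kg
  alloy P: M = 41.8 kN·m per $
  alloy B: M = 22.1 kN·m per $
  alloy W: M = 22.0 kN·m per $
  alloy G: M = 3.81 kN·m per $
  alloy H: M = 1.48 kN·m per $
Highest index: alloy P.

alloy P, M = 41.8 kN·m per $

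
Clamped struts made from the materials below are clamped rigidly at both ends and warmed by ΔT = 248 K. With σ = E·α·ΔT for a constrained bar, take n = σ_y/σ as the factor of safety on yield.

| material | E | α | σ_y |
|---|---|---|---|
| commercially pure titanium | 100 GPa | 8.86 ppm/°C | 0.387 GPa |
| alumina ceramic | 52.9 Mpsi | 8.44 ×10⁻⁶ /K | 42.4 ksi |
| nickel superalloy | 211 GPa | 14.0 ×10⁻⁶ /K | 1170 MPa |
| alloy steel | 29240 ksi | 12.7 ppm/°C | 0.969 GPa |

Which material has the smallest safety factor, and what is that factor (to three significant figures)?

alumina ceramic, n = 0.383

With everything in SI (GPa, ×10⁻⁶/K, MPa):
  commercially pure titanium: E = 100.0, α = 8.86, σ_y = 387.0 → σ = 220 MPa, n = 1.76
  alumina ceramic: E = 364.7, α = 8.44, σ_y = 292.3 → σ = 763 MPa, n = 0.383
  nickel superalloy: E = 211.0, α = 14.0, σ_y = 1170 → σ = 733 MPa, n = 1.60
  alloy steel: E = 201.6, α = 12.7, σ_y = 969.0 → σ = 635 MPa, n = 1.53
Alumina ceramic has the lowest safety factor, n = 0.383.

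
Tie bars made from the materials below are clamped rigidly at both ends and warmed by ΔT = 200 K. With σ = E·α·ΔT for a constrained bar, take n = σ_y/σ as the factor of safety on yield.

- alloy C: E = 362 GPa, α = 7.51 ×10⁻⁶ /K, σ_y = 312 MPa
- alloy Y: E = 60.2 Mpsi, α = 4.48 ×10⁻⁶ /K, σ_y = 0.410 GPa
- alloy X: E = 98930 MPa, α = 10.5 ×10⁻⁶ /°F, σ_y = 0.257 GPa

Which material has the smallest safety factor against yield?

Converting E to GPa, α to ×10⁻⁶/K, σ_y to MPa, then σ and n for each:
  alloy C: E = 362.0, α = 7.51, σ_y = 312.0 → σ = 544 MPa, n = 0.574
  alloy Y: E = 415.1, α = 4.48, σ_y = 410.0 → σ = 372 MPa, n = 1.10
  alloy X: E = 98.93, α = 18.9, σ_y = 257.0 → σ = 374 MPa, n = 0.687
The minimum is alloy C at n = 0.574.

alloy C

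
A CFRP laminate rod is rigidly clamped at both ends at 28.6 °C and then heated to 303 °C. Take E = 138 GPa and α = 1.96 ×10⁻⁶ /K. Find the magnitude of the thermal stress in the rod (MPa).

74.2 MPa

ΔT = 274.4 K. Constrained thermal stress σ = E·α·ΔT = 138.0×10³ MPa × 1.96×10⁻⁶ × 274.4 = 74.2 MPa (compressive).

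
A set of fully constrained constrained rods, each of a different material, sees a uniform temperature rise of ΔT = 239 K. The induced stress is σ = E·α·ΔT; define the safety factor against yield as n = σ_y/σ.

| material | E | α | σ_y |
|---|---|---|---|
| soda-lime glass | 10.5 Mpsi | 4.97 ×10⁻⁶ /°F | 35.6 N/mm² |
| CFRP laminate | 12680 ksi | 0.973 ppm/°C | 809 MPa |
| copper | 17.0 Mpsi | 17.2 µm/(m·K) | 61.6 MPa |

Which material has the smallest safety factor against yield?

Per material, after unit conversion:
  soda-lime glass: E = 72.39, α = 8.95, σ_y = 35.60 → σ = 155 MPa, n = 0.230
  CFRP laminate: E = 87.43, α = 0.973, σ_y = 809.0 → σ = 20.3 MPa, n = 39.8
  copper: E = 117.2, α = 17.2, σ_y = 61.60 → σ = 482 MPa, n = 0.128
Copper has the lowest safety factor, n = 0.128.

copper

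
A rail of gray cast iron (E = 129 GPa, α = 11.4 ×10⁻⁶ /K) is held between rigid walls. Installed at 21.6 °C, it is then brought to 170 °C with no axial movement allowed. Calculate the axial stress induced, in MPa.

218 MPa

ΔT = 148.4 K. Constrained thermal stress σ = E·α·ΔT = 129.0×10³ MPa × 11.4×10⁻⁶ × 148.4 = 218 MPa (compressive).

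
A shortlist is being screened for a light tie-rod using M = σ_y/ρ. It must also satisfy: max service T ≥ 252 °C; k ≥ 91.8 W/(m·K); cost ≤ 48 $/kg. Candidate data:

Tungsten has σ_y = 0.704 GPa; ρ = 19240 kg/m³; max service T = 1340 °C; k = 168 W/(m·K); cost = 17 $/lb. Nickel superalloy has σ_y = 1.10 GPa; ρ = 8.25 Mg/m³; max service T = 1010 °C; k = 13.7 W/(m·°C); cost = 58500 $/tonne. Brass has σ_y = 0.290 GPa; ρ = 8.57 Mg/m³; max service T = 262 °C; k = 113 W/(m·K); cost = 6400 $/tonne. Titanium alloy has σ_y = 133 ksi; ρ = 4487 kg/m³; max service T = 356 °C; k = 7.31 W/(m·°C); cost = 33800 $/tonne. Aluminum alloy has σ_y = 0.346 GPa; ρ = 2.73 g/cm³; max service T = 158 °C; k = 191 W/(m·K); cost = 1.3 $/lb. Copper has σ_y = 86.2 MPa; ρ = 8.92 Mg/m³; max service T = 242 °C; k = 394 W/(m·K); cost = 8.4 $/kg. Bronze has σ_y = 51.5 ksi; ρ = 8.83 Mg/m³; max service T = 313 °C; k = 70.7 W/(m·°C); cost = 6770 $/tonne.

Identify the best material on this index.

Screen on constraints: max service T ≥ 252 °C; k ≥ 91.8 W/(m·K); cost ≤ 48 $/kg. Survivors: tungsten, brass.
In SI units:
  tungsten: σ_y = 704.0 MPa, ρ = 19240 kg/m³
  brass: σ_y = 290.0 MPa, ρ = 8570 kg/m³
  tungsten: M = 36.6 kN·m/kg
  brass: M = 33.8 kN·m/kg
The maximum is for tungsten.

tungsten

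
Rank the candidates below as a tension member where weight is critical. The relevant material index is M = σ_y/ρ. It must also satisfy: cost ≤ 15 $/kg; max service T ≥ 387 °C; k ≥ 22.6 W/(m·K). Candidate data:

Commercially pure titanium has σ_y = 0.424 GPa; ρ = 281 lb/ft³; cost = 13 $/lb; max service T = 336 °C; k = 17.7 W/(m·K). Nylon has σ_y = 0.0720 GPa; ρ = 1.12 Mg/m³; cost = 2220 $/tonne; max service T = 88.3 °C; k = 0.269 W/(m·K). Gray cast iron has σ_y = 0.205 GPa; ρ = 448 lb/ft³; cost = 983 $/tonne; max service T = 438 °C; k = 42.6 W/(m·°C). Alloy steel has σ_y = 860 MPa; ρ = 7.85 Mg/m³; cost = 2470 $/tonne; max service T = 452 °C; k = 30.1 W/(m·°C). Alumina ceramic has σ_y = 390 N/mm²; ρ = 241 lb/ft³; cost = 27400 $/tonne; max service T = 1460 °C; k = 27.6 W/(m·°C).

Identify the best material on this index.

alloy steel

Screen on constraints: cost ≤ 15 $/kg; max service T ≥ 387 °C; k ≥ 22.6 W/(m·K). Survivors: gray cast iron, alloy steel.
Putting every candidate on a common basis:
  gray cast iron: σ_y = 205.0 MPa, ρ = 7176 kg/m³
  alloy steel: σ_y = 860.0 MPa, ρ = 7850 kg/m³
  alloy steel: M = 110 kN·m/kg
  gray cast iron: M = 28.6 kN·m/kg
Alloy steel has the largest M.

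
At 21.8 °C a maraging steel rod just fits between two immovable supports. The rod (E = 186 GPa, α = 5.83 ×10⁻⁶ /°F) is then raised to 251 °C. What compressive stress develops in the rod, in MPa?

α = 5.83×10⁻⁶/°F × 9/5 = 10.5×10⁻⁶/K.
ΔT = 229.2 K. Constrained thermal stress σ = E·α·ΔT = 186.0×10³ MPa × 10.5×10⁻⁶ × 229.2 = 447 MPa (compressive).

447 MPa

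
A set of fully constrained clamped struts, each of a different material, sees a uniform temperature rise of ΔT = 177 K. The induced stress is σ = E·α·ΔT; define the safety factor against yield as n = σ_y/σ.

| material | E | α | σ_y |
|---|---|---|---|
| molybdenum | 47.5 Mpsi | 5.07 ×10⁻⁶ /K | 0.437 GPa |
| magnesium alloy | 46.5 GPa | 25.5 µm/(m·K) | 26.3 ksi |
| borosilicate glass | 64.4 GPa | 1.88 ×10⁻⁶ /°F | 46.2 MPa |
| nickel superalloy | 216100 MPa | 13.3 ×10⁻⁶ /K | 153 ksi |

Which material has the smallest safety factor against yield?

magnesium alloy

In consistent units (E in GPa, α in ×10⁻⁶/K, σ_y in MPa):
  molybdenum: E = 327.5, α = 5.07, σ_y = 437.0 → σ = 294 MPa, n = 1.49
  magnesium alloy: E = 46.50, α = 25.5, σ_y = 181.3 → σ = 210 MPa, n = 0.864
  borosilicate glass: E = 64.40, α = 3.38, σ_y = 46.20 → σ = 38.6 MPa, n = 1.20
  nickel superalloy: E = 216.1, α = 13.3, σ_y = 1055 → σ = 509 MPa, n = 2.07
Magnesium alloy has the lowest safety factor, n = 0.864.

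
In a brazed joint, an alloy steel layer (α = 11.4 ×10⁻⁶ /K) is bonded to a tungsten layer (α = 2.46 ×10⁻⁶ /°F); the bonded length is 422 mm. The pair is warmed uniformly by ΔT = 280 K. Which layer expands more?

tungsten: α = 2.46×10⁻⁶/°F × 9/5 = 4.43×10⁻⁶/K.
α(alloy steel) = 11.4×10⁻⁶/K vs α(tungsten) = 4.43×10⁻⁶/K.
Higher α expands more for the same ΔT: alloy steel.

alloy steel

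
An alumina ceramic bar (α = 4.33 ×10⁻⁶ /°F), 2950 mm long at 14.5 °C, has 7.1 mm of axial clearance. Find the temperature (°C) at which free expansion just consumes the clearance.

323 °C

α = 4.33×10⁻⁶/°F × 9/5 = 7.79×10⁻⁶/K.
α·L₀·ΔT = 7.1 mm ⇒ ΔT = 7.1 / (7.79×10⁻⁶ × 2950.0) = 308.8 K.
T = 14.5 + 308.8 = 323.3 °C.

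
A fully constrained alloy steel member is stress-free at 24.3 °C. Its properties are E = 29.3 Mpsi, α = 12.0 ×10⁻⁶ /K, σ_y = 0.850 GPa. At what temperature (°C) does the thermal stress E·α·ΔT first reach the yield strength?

375 °C

E = 29.3 Mpsi = 202.0 GPa.
σ_y = 0.850 GPa = 850.0 MPa.
E·α·ΔT = 850.0 MPa ⇒ ΔT = 850.0 / (202.0×10³ × 12.0×10⁻⁶) = 350.6 K.
T = 24.3 + 350.6 = 374.9 °C.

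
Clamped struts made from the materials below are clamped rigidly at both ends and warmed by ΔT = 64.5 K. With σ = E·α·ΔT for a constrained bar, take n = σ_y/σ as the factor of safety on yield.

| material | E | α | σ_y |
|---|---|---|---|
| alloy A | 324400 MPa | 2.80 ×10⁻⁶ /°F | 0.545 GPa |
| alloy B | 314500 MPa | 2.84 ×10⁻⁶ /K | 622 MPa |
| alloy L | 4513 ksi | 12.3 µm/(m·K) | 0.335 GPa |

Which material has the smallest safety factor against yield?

Converting E to GPa, α to ×10⁻⁶/K, σ_y to MPa, then σ and n for each:
  alloy A: E = 324.4, α = 5.04, σ_y = 545.0 → σ = 105 MPa, n = 5.17
  alloy B: E = 314.5, α = 2.84, σ_y = 622.0 → σ = 57.6 MPa, n = 10.8
  alloy L: E = 31.12, α = 12.3, σ_y = 335.0 → σ = 24.7 MPa, n = 13.6
The minimum is alloy A at n = 5.17.

alloy A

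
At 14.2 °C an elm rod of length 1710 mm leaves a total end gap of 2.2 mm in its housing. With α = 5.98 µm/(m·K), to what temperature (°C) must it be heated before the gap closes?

α·L₀·ΔT = 2.2 mm ⇒ ΔT = 2.2 / (5.98×10⁻⁶ × 1710.0) = 215.1 K.
T = 14.2 + 215.1 = 229.3 °C.

229 °C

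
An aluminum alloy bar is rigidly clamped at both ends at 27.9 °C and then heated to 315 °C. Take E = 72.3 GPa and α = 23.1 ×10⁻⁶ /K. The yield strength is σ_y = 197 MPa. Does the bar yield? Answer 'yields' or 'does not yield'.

ΔT = 287.1 K. Constrained thermal stress σ = E·α·ΔT = 72.30×10³ MPa × 23.1×10⁻⁶ × 287.1 = 479 MPa (compressive).
Compare to σ_y = 197 MPa: σ ≥ σ_y, so it yields.

yields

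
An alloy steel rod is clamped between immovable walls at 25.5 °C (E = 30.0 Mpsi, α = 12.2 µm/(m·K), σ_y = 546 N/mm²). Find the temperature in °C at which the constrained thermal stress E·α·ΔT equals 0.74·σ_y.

E = 30.0 Mpsi = 206.8 GPa.
σ_y = 546 N/mm² = 546.0 MPa.
E·α·ΔT = 404.0 MPa ⇒ ΔT = 404.0 / (206.8×10³ × 12.2×10⁻⁶) = 160.1 K.
T = 25.5 + 160.1 = 185.6 °C.

186 °C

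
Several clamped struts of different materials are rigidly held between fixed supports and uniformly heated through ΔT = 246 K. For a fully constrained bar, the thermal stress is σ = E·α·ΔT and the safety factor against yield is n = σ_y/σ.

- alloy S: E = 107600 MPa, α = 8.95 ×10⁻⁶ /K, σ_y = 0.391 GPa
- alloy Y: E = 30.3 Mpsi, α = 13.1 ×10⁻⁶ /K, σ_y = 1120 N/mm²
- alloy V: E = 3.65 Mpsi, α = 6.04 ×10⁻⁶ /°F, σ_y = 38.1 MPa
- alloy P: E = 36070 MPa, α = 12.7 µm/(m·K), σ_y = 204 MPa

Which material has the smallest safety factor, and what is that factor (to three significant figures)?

alloy V, n = 0.566

With everything in SI (GPa, ×10⁻⁶/K, MPa):
  alloy S: E = 107.6, α = 8.95, σ_y = 391.0 → σ = 237 MPa, n = 1.65
  alloy Y: E = 208.9, α = 13.1, σ_y = 1120 → σ = 673 MPa, n = 1.66
  alloy V: E = 25.17, α = 10.9, σ_y = 38.10 → σ = 67.3 MPa, n = 0.566
  alloy P: E = 36.07, α = 12.7, σ_y = 204.0 → σ = 113 MPa, n = 1.81
The minimum is alloy V at n = 0.566.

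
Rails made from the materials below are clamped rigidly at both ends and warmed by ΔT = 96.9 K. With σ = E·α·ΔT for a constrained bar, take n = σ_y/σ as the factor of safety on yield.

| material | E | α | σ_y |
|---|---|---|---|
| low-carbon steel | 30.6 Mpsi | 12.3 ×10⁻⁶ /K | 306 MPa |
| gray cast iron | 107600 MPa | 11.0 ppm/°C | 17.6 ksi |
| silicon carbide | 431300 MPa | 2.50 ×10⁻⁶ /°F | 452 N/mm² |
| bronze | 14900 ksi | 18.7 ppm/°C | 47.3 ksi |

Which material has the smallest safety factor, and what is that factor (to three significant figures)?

Per material, after unit conversion:
  low-carbon steel: E = 211.0, α = 12.3, σ_y = 306.0 → σ = 251 MPa, n = 1.22
  gray cast iron: E = 107.6, α = 11.0, σ_y = 121.3 → σ = 115 MPa, n = 1.06
  silicon carbide: E = 431.3, α = 4.50, σ_y = 452.0 → σ = 188 MPa, n = 2.40
  bronze: E = 102.7, α = 18.7, σ_y = 326.1 → σ = 186 MPa, n = 1.75
Gray cast iron has the lowest safety factor, n = 1.06.

gray cast iron, n = 1.06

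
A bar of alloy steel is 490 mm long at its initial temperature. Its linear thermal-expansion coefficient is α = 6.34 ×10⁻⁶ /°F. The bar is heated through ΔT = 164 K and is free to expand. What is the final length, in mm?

Convert α: 6.34×10⁻⁶/°F × (9/5) = 11.4×10⁻⁶/K.
ΔL = α·L₀·ΔT = 11.4×10⁻⁶ × 490 mm × 164.0 K = 0.917 mm.
L = L₀ + ΔL = 490 + 0.917 = 490.92 mm.

490.92 mm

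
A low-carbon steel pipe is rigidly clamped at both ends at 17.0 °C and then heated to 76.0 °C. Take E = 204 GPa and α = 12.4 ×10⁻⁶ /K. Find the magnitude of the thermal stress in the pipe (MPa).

149 MPa

ΔT = 59.00 K. Constrained thermal stress σ = E·α·ΔT = 204.0×10³ MPa × 12.4×10⁻⁶ × 59.00 = 149 MPa (compressive).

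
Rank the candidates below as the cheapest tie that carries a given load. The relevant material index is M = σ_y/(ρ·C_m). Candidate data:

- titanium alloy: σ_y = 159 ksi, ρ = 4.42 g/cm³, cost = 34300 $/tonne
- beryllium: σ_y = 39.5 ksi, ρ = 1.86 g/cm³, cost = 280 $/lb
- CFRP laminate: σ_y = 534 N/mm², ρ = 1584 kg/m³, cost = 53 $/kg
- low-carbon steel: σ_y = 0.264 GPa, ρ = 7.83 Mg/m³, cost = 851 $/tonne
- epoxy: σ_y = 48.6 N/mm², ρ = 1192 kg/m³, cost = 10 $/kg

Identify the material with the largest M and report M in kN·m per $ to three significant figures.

low-carbon steel, M = 39.6 kN·m per $

In SI units:
  titanium alloy: σ_y = 1096 MPa, ρ = 4420 kg/m³, cost = 34.30 $/kg
  beryllium: σ_y = 272.3 MPa, ρ = 1860 kg/m³, cost = 617.3 $/kg
  CFRP laminate: σ_y = 534.0 MPa, ρ = 1584 kg/m³, cost = 53.00 $/kg
  low-carbon steel: σ_y = 264.0 MPa, ρ = 7830 kg/m³, cost = 0.8510 $/kg
  epoxy: σ_y = 48.60 MPa, ρ = 1192 kg/m³, cost = 10.00 $/kg
  low-carbon steel: M = 39.6 kN·m per $
  titanium alloy: M = 7.23 kN·m per $
  CFRP laminate: M = 6.36 kN·m per $
  epoxy: M = 4.08 kN·m per $
  beryllium: M = 0.237 kN·m per $
The maximum is for low-carbon steel.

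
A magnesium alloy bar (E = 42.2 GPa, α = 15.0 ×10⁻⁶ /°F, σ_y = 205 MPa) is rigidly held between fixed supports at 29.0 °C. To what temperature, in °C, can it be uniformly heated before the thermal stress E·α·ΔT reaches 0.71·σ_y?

α = 15.0×10⁻⁶/°F × 9/5 = 27.0×10⁻⁶/K.
E·α·ΔT = 145.5 MPa ⇒ ΔT = 145.5 / (42.20×10³ × 27.0×10⁻⁶) = 127.7 K.
T = 29.0 + 127.7 = 156.7 °C.

157 °C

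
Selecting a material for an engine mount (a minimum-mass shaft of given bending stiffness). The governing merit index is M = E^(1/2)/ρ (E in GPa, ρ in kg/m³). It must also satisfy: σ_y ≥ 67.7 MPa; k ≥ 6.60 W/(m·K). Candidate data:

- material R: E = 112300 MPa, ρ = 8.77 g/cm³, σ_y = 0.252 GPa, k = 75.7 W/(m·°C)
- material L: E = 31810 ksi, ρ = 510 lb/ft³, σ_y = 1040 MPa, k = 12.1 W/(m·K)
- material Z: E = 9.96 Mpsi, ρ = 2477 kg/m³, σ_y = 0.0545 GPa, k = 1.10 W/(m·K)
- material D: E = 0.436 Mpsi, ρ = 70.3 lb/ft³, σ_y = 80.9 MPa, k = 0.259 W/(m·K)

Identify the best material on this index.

Screen on constraints: σ_y ≥ 67.7 MPa; k ≥ 6.60 W/(m·K). Survivors: material R, material L.
Putting every candidate on a common basis:
  material R: E = 112.3 GPa, ρ = 8770 kg/m³
  material L: E = 219.3 GPa, ρ = 8169 kg/m³
  material L: M = 1.81×10⁻³
  material R: M = 1.21×10⁻³
Highest index: material L.

material L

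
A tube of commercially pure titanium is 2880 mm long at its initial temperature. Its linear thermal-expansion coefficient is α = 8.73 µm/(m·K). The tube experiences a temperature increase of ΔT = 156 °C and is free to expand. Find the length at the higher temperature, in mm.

2883.9 mm

ΔL = α·L₀·ΔT = 8.73×10⁻⁶ × 2880 mm × 156.0 K = 3.92 mm.
L = L₀ + ΔL = 2880 + 3.92 = 2883.9 mm.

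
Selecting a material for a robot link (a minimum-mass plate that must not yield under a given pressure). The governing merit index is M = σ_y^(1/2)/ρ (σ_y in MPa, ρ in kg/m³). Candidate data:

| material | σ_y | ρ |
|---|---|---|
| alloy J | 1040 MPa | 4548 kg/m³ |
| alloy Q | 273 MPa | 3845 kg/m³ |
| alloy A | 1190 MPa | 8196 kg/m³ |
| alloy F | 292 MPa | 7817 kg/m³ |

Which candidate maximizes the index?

alloy J

Computing M directly (units already consistent):
  alloy J: M = 7.09×10⁻³
  alloy Q: M = 4.30×10⁻³
  alloy A: M = 4.21×10⁻³
  alloy F: M = 2.19×10⁻³
Alloy J ranks first.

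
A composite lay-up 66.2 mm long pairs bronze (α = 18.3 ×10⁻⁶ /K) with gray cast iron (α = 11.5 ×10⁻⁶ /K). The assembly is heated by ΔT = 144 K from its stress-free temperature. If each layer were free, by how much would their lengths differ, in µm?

64.8 µm

Δα = |18.3 − 11.5|×10⁻⁶/K = 6.80×10⁻⁶/K.
ΔL_mismatch = Δα·L·ΔT = 6.80×10⁻⁶ × 66.2 mm × 144.0 K = 64.8 µm.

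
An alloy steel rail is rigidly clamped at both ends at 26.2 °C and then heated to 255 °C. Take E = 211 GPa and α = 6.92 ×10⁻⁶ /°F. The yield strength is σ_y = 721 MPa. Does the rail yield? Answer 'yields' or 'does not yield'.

α = 6.92×10⁻⁶/°F × 9/5 = 12.5×10⁻⁶/K.
ΔT = 228.8 K. Constrained thermal stress σ = E·α·ΔT = 211.0×10³ MPa × 12.5×10⁻⁶ × 228.8 = 601 MPa (compressive).
Compare to σ_y = 721 MPa: σ < σ_y, so it does not yield.

does not yield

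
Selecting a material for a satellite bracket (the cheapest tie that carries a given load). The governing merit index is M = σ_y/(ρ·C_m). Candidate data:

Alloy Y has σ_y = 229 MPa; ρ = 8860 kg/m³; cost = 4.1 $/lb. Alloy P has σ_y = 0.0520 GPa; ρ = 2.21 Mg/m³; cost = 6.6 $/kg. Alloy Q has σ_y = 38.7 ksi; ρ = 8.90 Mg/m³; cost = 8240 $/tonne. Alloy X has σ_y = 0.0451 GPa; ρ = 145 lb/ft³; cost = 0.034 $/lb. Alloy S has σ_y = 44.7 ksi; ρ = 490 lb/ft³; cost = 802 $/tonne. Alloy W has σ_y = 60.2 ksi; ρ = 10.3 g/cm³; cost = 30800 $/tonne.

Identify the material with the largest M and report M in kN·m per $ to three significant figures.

alloy X, M = 259 kN·m per $

After converting to SI:
  alloy Y: σ_y = 229.0 MPa, ρ = 8860 kg/m³, cost = 9.039 $/kg
  alloy P: σ_y = 52.00 MPa, ρ = 2210 kg/m³, cost = 6.600 $/kg
  alloy Q: σ_y = 266.8 MPa, ρ = 8900 kg/m³, cost = 8.240 $/kg
  alloy X: σ_y = 45.10 MPa, ρ = 2323 kg/m³, cost = 0.07496 $/kg
  alloy S: σ_y = 308.2 MPa, ρ = 7849 kg/m³, cost = 0.8020 $/kg
  alloy W: σ_y = 415.1 MPa, ρ = 10300 kg/m³, cost = 30.80 $/kg
  alloy X: M = 259 kN·m per $
  alloy S: M = 49.0 kN·m per $
  alloy Q: M = 3.64 kN·m per $
  alloy P: M = 3.57 kN·m per $
  alloy Y: M = 2.86 kN·m per $
  alloy W: M = 1.31 kN·m per $
Highest index: alloy X.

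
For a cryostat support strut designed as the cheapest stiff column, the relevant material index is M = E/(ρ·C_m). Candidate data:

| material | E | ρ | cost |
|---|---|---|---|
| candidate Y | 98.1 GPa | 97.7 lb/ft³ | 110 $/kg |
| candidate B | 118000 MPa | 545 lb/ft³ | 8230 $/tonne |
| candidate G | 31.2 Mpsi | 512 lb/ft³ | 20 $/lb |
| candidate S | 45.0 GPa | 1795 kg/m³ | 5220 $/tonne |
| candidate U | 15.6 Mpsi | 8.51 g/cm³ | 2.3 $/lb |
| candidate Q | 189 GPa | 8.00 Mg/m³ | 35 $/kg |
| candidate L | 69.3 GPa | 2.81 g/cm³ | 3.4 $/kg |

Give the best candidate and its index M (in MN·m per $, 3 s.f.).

candidate L, M = 7.25 MN·m per $

In SI units:
  candidate Y: E = 98.10 GPa, ρ = 1565 kg/m³, cost = 110.0 $/kg
  candidate B: E = 118.0 GPa, ρ = 8730 kg/m³, cost = 8.230 $/kg
  candidate G: E = 215.1 GPa, ρ = 8201 kg/m³, cost = 44.09 $/kg
  candidate S: E = 45.00 GPa, ρ = 1795 kg/m³, cost = 5.220 $/kg
  candidate U: E = 107.6 GPa, ρ = 8510 kg/m³, cost = 5.071 $/kg
  candidate Q: E = 189.0 GPa, ρ = 8000 kg/m³, cost = 35.00 $/kg
  candidate L: E = 69.30 GPa, ρ = 2810 kg/m³, cost = 3.400 $/kg
  candidate L: M = 7.25 MN·m per $
  candidate S: M = 4.80 MN·m per $
  candidate U: M = 2.49 MN·m per $
  candidate B: M = 1.64 MN·m per $
  candidate Q: M = 0.675 MN·m per $
  candidate G: M = 0.595 MN·m per $
  candidate Y: M = 0.570 MN·m per $
Candidate L ranks first.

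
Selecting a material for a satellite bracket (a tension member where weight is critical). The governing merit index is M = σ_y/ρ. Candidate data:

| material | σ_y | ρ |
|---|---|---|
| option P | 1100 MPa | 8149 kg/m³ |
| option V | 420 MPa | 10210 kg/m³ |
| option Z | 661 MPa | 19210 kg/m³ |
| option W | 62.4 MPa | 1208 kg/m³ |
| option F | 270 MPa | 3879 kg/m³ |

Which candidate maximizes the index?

option P

Evaluate M for each candidate:
  option P: M = 135 kN·m/kg
  option F: M = 69.6 kN·m/kg
  option W: M = 51.7 kN·m/kg
  option V: M = 41.1 kN·m/kg
  option Z: M = 34.4 kN·m/kg
Option P has the largest M.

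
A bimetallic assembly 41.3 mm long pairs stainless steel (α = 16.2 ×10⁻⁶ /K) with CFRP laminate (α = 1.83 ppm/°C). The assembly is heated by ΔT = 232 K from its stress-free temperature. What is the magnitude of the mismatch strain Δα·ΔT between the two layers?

Δα = |16.2 − 1.83|×10⁻⁶/K = 14.4×10⁻⁶/K.
Mismatch strain = Δα·ΔT = 14.4×10⁻⁶ × 232.0 = 3.33×10⁻³.

3.33×10⁻³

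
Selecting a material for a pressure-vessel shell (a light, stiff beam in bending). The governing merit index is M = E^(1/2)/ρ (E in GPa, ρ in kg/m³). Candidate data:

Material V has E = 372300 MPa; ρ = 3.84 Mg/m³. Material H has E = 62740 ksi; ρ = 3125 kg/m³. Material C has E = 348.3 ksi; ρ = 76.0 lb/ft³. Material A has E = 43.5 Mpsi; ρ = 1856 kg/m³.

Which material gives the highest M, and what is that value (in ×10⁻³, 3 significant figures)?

material A, M = 9.33×10⁻³

Convert each candidate to consistent units, then evaluate M:
  material V: E = 372.3 GPa, ρ = 3840 kg/m³
  material H: E = 432.6 GPa, ρ = 3125 kg/m³
  material C: E = 2.401 GPa, ρ = 1217 kg/m³
  material A: E = 299.9 GPa, ρ = 1856 kg/m³
  material A: M = 9.33×10⁻³
  material H: M = 6.66×10⁻³
  material V: M = 5.02×10⁻³
  material C: M = 1.27×10⁻³
Highest index: material A.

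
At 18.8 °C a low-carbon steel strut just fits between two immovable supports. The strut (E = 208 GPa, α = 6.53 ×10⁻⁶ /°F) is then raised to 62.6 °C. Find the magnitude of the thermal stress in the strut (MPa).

107 MPa

α = 6.53×10⁻⁶/°F × 9/5 = 11.8×10⁻⁶/K.
ΔT = 43.80 K. Constrained thermal stress σ = E·α·ΔT = 208.0×10³ MPa × 11.8×10⁻⁶ × 43.80 = 107 MPa (compressive).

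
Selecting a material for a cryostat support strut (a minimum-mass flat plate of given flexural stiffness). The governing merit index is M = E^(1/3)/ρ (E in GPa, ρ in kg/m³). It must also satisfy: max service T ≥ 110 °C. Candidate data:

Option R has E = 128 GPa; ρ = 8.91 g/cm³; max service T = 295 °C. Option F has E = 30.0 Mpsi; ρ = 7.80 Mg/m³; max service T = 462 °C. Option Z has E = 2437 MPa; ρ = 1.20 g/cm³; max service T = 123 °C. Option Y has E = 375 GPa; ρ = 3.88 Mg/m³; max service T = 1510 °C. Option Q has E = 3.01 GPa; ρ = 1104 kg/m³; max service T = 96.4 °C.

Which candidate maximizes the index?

Screen on constraints: max service T ≥ 110 °C. Survivors: option R, option F, option Z, option Y.
After converting to SI:
  option R: E = 128.0 GPa, ρ = 8910 kg/m³
  option F: E = 206.8 GPa, ρ = 7800 kg/m³
  option Z: E = 2.437 GPa, ρ = 1200 kg/m³
  option Y: E = 375.0 GPa, ρ = 3880 kg/m³
  option Y: M = 1.86×10⁻³
  option Z: M = 1.12×10⁻³
  option F: M = 0.758×10⁻³
  option R: M = 0.566×10⁻³
Highest index: option Y.

option Y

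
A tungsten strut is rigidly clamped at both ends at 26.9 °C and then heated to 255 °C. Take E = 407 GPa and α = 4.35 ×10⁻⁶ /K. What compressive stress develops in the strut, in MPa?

ΔT = 228.1 K. Constrained thermal stress σ = E·α·ΔT = 407.0×10³ MPa × 4.35×10⁻⁶ × 228.1 = 404 MPa (compressive).

404 MPa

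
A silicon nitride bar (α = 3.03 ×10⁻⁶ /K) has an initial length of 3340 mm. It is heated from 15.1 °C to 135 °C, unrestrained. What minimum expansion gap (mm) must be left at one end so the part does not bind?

ΔT = 135 − 15.1 = 119.9 K.
ΔL = α·L₀·ΔT = 3.03×10⁻⁶ × 3340 mm × 119.9 K = 1.21 mm.

1.21 mm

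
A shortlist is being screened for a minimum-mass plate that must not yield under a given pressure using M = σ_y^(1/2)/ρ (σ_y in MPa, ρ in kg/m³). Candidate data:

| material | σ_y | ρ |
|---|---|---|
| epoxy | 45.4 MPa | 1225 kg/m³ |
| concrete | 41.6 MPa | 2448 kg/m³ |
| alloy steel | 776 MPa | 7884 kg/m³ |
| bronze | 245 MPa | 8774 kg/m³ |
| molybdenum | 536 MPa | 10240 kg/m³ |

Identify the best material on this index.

Computing M directly (units already consistent):
  epoxy: M = 5.50×10⁻³
  alloy steel: M = 3.53×10⁻³
  concrete: M = 2.63×10⁻³
  molybdenum: M = 2.26×10⁻³
  bronze: M = 1.78×10⁻³
Highest index: epoxy.

epoxy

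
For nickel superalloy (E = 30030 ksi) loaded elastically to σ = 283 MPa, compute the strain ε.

E = 30030 ksi = 207.0 GPa = 207000 MPa.
ε = σ/E = 283 / 207000 = 1.37×10⁻³.

1.37×10⁻³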